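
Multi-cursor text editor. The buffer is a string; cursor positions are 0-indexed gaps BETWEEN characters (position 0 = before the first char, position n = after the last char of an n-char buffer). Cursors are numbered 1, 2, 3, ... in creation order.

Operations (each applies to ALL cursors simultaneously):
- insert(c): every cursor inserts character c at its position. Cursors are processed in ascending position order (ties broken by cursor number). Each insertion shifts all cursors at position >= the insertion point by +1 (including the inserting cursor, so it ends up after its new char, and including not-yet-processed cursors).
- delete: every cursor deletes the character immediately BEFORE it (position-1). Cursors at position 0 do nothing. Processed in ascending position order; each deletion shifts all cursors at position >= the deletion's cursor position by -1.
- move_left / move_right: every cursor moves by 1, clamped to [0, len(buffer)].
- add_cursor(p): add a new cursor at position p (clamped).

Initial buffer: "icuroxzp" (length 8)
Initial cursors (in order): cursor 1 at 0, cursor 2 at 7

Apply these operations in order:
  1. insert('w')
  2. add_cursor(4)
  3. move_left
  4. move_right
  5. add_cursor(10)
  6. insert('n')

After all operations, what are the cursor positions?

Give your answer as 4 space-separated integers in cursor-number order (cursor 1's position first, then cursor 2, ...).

After op 1 (insert('w')): buffer="wicuroxzwp" (len 10), cursors c1@1 c2@9, authorship 1.......2.
After op 2 (add_cursor(4)): buffer="wicuroxzwp" (len 10), cursors c1@1 c3@4 c2@9, authorship 1.......2.
After op 3 (move_left): buffer="wicuroxzwp" (len 10), cursors c1@0 c3@3 c2@8, authorship 1.......2.
After op 4 (move_right): buffer="wicuroxzwp" (len 10), cursors c1@1 c3@4 c2@9, authorship 1.......2.
After op 5 (add_cursor(10)): buffer="wicuroxzwp" (len 10), cursors c1@1 c3@4 c2@9 c4@10, authorship 1.......2.
After op 6 (insert('n')): buffer="wnicunroxzwnpn" (len 14), cursors c1@2 c3@6 c2@12 c4@14, authorship 11...3....22.4

Answer: 2 12 6 14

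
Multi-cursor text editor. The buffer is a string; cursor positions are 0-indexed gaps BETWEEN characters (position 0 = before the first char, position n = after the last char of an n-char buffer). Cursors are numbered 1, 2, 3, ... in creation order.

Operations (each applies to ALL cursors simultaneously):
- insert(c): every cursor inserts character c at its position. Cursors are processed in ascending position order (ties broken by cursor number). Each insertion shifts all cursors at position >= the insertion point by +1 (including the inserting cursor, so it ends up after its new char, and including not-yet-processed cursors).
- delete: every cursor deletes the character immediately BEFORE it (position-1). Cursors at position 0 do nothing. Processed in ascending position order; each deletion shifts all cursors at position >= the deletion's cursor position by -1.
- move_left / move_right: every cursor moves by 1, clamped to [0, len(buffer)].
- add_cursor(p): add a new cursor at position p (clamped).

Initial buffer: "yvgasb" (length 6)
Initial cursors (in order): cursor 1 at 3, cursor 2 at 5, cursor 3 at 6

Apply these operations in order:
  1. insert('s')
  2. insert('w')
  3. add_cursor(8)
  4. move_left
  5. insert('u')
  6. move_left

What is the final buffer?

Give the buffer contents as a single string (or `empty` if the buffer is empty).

Answer: yvgsuwasusuwbsuw

Derivation:
After op 1 (insert('s')): buffer="yvgsassbs" (len 9), cursors c1@4 c2@7 c3@9, authorship ...1..2.3
After op 2 (insert('w')): buffer="yvgswasswbsw" (len 12), cursors c1@5 c2@9 c3@12, authorship ...11..22.33
After op 3 (add_cursor(8)): buffer="yvgswasswbsw" (len 12), cursors c1@5 c4@8 c2@9 c3@12, authorship ...11..22.33
After op 4 (move_left): buffer="yvgswasswbsw" (len 12), cursors c1@4 c4@7 c2@8 c3@11, authorship ...11..22.33
After op 5 (insert('u')): buffer="yvgsuwasusuwbsuw" (len 16), cursors c1@5 c4@9 c2@11 c3@15, authorship ...111..4222.333
After op 6 (move_left): buffer="yvgsuwasusuwbsuw" (len 16), cursors c1@4 c4@8 c2@10 c3@14, authorship ...111..4222.333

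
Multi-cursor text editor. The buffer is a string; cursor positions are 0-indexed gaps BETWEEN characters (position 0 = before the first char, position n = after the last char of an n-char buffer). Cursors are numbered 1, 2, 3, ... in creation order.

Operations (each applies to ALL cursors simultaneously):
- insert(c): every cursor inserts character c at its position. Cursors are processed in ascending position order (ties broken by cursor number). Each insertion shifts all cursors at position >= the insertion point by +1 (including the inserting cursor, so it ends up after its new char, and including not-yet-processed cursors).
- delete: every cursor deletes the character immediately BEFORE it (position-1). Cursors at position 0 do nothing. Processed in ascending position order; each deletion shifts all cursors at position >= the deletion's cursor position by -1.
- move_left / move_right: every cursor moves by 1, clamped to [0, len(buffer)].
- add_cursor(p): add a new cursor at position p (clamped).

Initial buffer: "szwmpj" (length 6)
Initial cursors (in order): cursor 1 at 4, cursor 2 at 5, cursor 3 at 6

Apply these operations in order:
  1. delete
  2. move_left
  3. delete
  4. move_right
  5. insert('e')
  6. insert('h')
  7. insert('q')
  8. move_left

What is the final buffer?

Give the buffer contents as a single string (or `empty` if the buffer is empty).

After op 1 (delete): buffer="szw" (len 3), cursors c1@3 c2@3 c3@3, authorship ...
After op 2 (move_left): buffer="szw" (len 3), cursors c1@2 c2@2 c3@2, authorship ...
After op 3 (delete): buffer="w" (len 1), cursors c1@0 c2@0 c3@0, authorship .
After op 4 (move_right): buffer="w" (len 1), cursors c1@1 c2@1 c3@1, authorship .
After op 5 (insert('e')): buffer="weee" (len 4), cursors c1@4 c2@4 c3@4, authorship .123
After op 6 (insert('h')): buffer="weeehhh" (len 7), cursors c1@7 c2@7 c3@7, authorship .123123
After op 7 (insert('q')): buffer="weeehhhqqq" (len 10), cursors c1@10 c2@10 c3@10, authorship .123123123
After op 8 (move_left): buffer="weeehhhqqq" (len 10), cursors c1@9 c2@9 c3@9, authorship .123123123

Answer: weeehhhqqq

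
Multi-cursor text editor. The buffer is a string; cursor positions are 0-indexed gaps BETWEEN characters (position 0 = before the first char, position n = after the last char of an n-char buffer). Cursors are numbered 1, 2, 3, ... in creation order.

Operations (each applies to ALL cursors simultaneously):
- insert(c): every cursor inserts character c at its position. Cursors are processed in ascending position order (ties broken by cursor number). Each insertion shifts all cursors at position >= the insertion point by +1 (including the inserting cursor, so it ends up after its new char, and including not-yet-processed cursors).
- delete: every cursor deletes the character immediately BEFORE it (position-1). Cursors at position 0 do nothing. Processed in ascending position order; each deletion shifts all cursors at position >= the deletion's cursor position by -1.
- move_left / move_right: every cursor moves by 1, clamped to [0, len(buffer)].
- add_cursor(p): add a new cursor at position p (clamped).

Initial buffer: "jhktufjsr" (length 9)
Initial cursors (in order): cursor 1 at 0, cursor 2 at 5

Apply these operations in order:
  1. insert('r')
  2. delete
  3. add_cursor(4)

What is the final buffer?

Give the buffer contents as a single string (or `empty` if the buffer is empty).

Answer: jhktufjsr

Derivation:
After op 1 (insert('r')): buffer="rjhkturfjsr" (len 11), cursors c1@1 c2@7, authorship 1.....2....
After op 2 (delete): buffer="jhktufjsr" (len 9), cursors c1@0 c2@5, authorship .........
After op 3 (add_cursor(4)): buffer="jhktufjsr" (len 9), cursors c1@0 c3@4 c2@5, authorship .........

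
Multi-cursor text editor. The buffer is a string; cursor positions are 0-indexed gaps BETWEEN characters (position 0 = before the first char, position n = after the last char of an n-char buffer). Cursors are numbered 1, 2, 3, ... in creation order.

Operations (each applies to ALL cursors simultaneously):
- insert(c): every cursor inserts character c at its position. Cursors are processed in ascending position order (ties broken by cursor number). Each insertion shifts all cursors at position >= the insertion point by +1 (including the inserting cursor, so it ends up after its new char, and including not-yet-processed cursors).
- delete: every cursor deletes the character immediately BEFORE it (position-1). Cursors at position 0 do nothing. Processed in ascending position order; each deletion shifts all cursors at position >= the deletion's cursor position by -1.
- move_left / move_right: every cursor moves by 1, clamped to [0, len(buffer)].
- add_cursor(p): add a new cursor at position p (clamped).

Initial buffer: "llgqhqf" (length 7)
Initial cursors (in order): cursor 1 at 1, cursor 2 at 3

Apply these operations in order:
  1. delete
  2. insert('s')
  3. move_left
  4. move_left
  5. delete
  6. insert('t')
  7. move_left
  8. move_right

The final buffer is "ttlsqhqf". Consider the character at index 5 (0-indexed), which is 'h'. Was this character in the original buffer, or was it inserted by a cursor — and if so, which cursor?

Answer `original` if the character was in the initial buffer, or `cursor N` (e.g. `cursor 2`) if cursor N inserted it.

After op 1 (delete): buffer="lqhqf" (len 5), cursors c1@0 c2@1, authorship .....
After op 2 (insert('s')): buffer="slsqhqf" (len 7), cursors c1@1 c2@3, authorship 1.2....
After op 3 (move_left): buffer="slsqhqf" (len 7), cursors c1@0 c2@2, authorship 1.2....
After op 4 (move_left): buffer="slsqhqf" (len 7), cursors c1@0 c2@1, authorship 1.2....
After op 5 (delete): buffer="lsqhqf" (len 6), cursors c1@0 c2@0, authorship .2....
After op 6 (insert('t')): buffer="ttlsqhqf" (len 8), cursors c1@2 c2@2, authorship 12.2....
After op 7 (move_left): buffer="ttlsqhqf" (len 8), cursors c1@1 c2@1, authorship 12.2....
After op 8 (move_right): buffer="ttlsqhqf" (len 8), cursors c1@2 c2@2, authorship 12.2....
Authorship (.=original, N=cursor N): 1 2 . 2 . . . .
Index 5: author = original

Answer: original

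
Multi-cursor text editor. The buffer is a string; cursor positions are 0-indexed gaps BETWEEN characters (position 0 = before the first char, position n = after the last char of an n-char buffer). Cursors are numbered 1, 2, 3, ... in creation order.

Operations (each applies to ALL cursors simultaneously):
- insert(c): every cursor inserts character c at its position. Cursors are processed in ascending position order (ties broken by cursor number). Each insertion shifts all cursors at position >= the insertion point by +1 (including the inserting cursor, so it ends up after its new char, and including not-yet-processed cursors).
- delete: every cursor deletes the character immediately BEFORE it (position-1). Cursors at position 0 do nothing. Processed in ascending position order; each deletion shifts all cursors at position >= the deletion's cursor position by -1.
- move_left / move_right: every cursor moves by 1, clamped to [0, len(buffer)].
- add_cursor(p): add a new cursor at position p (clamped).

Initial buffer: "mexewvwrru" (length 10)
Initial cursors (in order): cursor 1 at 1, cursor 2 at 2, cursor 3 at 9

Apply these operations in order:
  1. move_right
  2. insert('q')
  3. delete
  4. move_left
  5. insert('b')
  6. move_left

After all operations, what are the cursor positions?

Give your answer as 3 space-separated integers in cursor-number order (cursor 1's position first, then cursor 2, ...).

After op 1 (move_right): buffer="mexewvwrru" (len 10), cursors c1@2 c2@3 c3@10, authorship ..........
After op 2 (insert('q')): buffer="meqxqewvwrruq" (len 13), cursors c1@3 c2@5 c3@13, authorship ..1.2.......3
After op 3 (delete): buffer="mexewvwrru" (len 10), cursors c1@2 c2@3 c3@10, authorship ..........
After op 4 (move_left): buffer="mexewvwrru" (len 10), cursors c1@1 c2@2 c3@9, authorship ..........
After op 5 (insert('b')): buffer="mbebxewvwrrbu" (len 13), cursors c1@2 c2@4 c3@12, authorship .1.2.......3.
After op 6 (move_left): buffer="mbebxewvwrrbu" (len 13), cursors c1@1 c2@3 c3@11, authorship .1.2.......3.

Answer: 1 3 11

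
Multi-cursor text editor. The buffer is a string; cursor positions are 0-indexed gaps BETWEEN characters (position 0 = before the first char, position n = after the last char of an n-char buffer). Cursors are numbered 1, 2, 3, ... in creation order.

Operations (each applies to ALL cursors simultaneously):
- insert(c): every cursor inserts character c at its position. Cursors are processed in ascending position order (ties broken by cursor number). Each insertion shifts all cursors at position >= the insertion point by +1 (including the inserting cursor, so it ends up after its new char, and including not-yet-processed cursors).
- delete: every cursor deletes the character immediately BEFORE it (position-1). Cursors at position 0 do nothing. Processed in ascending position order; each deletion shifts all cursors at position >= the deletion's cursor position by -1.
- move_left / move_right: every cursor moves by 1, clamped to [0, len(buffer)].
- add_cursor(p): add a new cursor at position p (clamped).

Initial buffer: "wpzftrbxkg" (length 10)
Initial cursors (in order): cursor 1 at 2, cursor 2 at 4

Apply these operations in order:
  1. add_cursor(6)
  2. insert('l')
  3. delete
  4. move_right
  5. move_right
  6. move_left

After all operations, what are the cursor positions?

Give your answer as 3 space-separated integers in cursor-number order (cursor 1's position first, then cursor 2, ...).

After op 1 (add_cursor(6)): buffer="wpzftrbxkg" (len 10), cursors c1@2 c2@4 c3@6, authorship ..........
After op 2 (insert('l')): buffer="wplzfltrlbxkg" (len 13), cursors c1@3 c2@6 c3@9, authorship ..1..2..3....
After op 3 (delete): buffer="wpzftrbxkg" (len 10), cursors c1@2 c2@4 c3@6, authorship ..........
After op 4 (move_right): buffer="wpzftrbxkg" (len 10), cursors c1@3 c2@5 c3@7, authorship ..........
After op 5 (move_right): buffer="wpzftrbxkg" (len 10), cursors c1@4 c2@6 c3@8, authorship ..........
After op 6 (move_left): buffer="wpzftrbxkg" (len 10), cursors c1@3 c2@5 c3@7, authorship ..........

Answer: 3 5 7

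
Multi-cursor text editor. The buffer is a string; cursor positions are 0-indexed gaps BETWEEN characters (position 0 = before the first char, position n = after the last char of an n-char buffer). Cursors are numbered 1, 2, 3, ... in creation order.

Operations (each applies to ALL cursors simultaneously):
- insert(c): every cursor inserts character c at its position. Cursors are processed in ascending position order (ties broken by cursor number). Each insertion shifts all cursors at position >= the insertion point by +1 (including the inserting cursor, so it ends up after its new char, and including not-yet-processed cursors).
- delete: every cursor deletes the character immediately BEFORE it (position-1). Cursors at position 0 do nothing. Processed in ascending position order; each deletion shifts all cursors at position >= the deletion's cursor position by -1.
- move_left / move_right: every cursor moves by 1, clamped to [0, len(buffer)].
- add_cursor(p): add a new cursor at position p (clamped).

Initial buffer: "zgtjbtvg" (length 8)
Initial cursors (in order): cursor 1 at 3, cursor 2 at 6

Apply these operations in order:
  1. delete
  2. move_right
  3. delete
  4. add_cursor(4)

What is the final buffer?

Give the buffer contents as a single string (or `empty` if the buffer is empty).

Answer: zgbg

Derivation:
After op 1 (delete): buffer="zgjbvg" (len 6), cursors c1@2 c2@4, authorship ......
After op 2 (move_right): buffer="zgjbvg" (len 6), cursors c1@3 c2@5, authorship ......
After op 3 (delete): buffer="zgbg" (len 4), cursors c1@2 c2@3, authorship ....
After op 4 (add_cursor(4)): buffer="zgbg" (len 4), cursors c1@2 c2@3 c3@4, authorship ....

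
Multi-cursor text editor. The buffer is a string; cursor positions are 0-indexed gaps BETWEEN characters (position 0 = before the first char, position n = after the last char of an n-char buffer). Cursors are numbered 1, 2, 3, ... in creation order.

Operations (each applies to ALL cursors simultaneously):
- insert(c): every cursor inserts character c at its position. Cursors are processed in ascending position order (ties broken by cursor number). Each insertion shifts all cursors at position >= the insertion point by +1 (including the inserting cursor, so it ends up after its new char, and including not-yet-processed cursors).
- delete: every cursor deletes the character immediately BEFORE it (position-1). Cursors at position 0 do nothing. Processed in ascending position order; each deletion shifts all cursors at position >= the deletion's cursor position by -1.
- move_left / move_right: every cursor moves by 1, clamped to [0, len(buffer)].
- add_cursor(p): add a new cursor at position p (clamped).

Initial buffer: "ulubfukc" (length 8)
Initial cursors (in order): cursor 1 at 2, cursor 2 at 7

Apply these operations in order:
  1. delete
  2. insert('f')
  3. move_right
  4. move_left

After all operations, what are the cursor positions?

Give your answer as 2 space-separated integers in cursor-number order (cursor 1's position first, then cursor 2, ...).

Answer: 2 7

Derivation:
After op 1 (delete): buffer="uubfuc" (len 6), cursors c1@1 c2@5, authorship ......
After op 2 (insert('f')): buffer="ufubfufc" (len 8), cursors c1@2 c2@7, authorship .1....2.
After op 3 (move_right): buffer="ufubfufc" (len 8), cursors c1@3 c2@8, authorship .1....2.
After op 4 (move_left): buffer="ufubfufc" (len 8), cursors c1@2 c2@7, authorship .1....2.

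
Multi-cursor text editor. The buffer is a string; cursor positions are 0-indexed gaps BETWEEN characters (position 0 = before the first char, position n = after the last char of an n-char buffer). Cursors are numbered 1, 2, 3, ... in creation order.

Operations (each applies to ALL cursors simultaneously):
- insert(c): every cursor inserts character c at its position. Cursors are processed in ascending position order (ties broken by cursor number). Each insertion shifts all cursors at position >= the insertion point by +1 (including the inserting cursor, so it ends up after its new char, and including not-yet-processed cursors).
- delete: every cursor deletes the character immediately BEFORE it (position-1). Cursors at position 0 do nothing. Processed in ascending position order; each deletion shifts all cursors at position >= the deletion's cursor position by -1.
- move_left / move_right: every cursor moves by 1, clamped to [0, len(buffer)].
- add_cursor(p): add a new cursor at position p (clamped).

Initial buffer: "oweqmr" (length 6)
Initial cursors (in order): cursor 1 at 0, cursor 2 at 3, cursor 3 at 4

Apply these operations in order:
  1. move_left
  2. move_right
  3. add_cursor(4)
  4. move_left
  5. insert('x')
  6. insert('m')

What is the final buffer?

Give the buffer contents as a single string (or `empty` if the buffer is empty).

Answer: xmowxmexxmmqmr

Derivation:
After op 1 (move_left): buffer="oweqmr" (len 6), cursors c1@0 c2@2 c3@3, authorship ......
After op 2 (move_right): buffer="oweqmr" (len 6), cursors c1@1 c2@3 c3@4, authorship ......
After op 3 (add_cursor(4)): buffer="oweqmr" (len 6), cursors c1@1 c2@3 c3@4 c4@4, authorship ......
After op 4 (move_left): buffer="oweqmr" (len 6), cursors c1@0 c2@2 c3@3 c4@3, authorship ......
After op 5 (insert('x')): buffer="xowxexxqmr" (len 10), cursors c1@1 c2@4 c3@7 c4@7, authorship 1..2.34...
After op 6 (insert('m')): buffer="xmowxmexxmmqmr" (len 14), cursors c1@2 c2@6 c3@11 c4@11, authorship 11..22.3434...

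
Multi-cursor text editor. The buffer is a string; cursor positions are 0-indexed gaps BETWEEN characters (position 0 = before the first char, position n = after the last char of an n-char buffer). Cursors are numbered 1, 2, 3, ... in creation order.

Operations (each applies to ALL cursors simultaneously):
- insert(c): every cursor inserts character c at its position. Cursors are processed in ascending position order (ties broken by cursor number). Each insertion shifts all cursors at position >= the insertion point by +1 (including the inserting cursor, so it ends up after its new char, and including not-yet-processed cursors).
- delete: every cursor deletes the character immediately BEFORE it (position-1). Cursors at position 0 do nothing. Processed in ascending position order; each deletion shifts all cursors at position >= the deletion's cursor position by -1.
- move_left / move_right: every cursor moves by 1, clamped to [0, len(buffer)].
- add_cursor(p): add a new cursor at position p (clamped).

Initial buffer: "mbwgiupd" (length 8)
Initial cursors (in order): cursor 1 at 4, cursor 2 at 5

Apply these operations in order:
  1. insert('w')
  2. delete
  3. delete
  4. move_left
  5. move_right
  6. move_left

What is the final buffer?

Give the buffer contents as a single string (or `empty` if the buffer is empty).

Answer: mbwupd

Derivation:
After op 1 (insert('w')): buffer="mbwgwiwupd" (len 10), cursors c1@5 c2@7, authorship ....1.2...
After op 2 (delete): buffer="mbwgiupd" (len 8), cursors c1@4 c2@5, authorship ........
After op 3 (delete): buffer="mbwupd" (len 6), cursors c1@3 c2@3, authorship ......
After op 4 (move_left): buffer="mbwupd" (len 6), cursors c1@2 c2@2, authorship ......
After op 5 (move_right): buffer="mbwupd" (len 6), cursors c1@3 c2@3, authorship ......
After op 6 (move_left): buffer="mbwupd" (len 6), cursors c1@2 c2@2, authorship ......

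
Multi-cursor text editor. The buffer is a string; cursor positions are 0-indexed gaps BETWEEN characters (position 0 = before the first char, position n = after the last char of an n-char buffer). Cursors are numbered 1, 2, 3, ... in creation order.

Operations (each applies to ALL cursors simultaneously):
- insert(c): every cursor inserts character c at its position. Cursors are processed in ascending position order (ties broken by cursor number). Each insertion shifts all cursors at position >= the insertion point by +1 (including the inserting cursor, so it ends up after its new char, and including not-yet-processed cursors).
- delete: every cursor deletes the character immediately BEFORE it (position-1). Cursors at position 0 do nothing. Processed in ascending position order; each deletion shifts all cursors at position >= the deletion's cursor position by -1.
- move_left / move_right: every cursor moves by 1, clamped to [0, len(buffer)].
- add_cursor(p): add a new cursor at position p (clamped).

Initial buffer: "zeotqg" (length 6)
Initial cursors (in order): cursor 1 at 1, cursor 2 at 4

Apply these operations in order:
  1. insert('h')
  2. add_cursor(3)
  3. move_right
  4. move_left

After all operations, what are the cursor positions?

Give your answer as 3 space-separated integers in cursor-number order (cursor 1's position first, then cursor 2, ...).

Answer: 2 6 3

Derivation:
After op 1 (insert('h')): buffer="zheothqg" (len 8), cursors c1@2 c2@6, authorship .1...2..
After op 2 (add_cursor(3)): buffer="zheothqg" (len 8), cursors c1@2 c3@3 c2@6, authorship .1...2..
After op 3 (move_right): buffer="zheothqg" (len 8), cursors c1@3 c3@4 c2@7, authorship .1...2..
After op 4 (move_left): buffer="zheothqg" (len 8), cursors c1@2 c3@3 c2@6, authorship .1...2..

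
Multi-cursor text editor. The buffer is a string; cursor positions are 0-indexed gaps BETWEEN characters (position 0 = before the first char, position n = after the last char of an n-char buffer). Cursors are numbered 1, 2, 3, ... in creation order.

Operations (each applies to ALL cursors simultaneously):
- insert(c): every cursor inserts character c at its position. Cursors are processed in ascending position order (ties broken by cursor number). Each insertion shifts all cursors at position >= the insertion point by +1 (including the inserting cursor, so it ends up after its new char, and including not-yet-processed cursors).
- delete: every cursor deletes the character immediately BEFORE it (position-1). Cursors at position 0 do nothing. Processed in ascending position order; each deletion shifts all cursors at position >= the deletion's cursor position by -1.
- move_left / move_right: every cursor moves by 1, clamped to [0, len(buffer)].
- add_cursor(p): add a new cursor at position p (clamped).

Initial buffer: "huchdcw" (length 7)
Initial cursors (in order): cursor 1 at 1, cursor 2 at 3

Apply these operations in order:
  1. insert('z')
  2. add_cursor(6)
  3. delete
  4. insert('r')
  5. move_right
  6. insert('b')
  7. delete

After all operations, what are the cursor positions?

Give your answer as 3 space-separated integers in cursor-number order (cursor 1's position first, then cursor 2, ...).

After op 1 (insert('z')): buffer="hzuczhdcw" (len 9), cursors c1@2 c2@5, authorship .1..2....
After op 2 (add_cursor(6)): buffer="hzuczhdcw" (len 9), cursors c1@2 c2@5 c3@6, authorship .1..2....
After op 3 (delete): buffer="hucdcw" (len 6), cursors c1@1 c2@3 c3@3, authorship ......
After op 4 (insert('r')): buffer="hrucrrdcw" (len 9), cursors c1@2 c2@6 c3@6, authorship .1..23...
After op 5 (move_right): buffer="hrucrrdcw" (len 9), cursors c1@3 c2@7 c3@7, authorship .1..23...
After op 6 (insert('b')): buffer="hrubcrrdbbcw" (len 12), cursors c1@4 c2@10 c3@10, authorship .1.1.23.23..
After op 7 (delete): buffer="hrucrrdcw" (len 9), cursors c1@3 c2@7 c3@7, authorship .1..23...

Answer: 3 7 7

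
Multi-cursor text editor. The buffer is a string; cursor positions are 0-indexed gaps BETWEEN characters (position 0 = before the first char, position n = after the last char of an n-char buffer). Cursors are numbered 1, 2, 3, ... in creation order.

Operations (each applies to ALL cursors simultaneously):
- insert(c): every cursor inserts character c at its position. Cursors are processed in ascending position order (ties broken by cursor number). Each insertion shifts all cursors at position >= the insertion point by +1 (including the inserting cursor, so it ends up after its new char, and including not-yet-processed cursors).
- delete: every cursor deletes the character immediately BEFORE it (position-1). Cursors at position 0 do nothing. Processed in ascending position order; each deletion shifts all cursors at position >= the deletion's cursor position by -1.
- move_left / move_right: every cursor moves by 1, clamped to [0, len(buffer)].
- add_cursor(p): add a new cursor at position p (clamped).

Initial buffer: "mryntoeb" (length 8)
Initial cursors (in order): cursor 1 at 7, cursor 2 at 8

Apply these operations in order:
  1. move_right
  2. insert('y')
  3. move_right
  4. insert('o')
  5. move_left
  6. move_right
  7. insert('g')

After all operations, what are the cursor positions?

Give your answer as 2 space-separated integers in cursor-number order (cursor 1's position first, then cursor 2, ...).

After op 1 (move_right): buffer="mryntoeb" (len 8), cursors c1@8 c2@8, authorship ........
After op 2 (insert('y')): buffer="mryntoebyy" (len 10), cursors c1@10 c2@10, authorship ........12
After op 3 (move_right): buffer="mryntoebyy" (len 10), cursors c1@10 c2@10, authorship ........12
After op 4 (insert('o')): buffer="mryntoebyyoo" (len 12), cursors c1@12 c2@12, authorship ........1212
After op 5 (move_left): buffer="mryntoebyyoo" (len 12), cursors c1@11 c2@11, authorship ........1212
After op 6 (move_right): buffer="mryntoebyyoo" (len 12), cursors c1@12 c2@12, authorship ........1212
After op 7 (insert('g')): buffer="mryntoebyyoogg" (len 14), cursors c1@14 c2@14, authorship ........121212

Answer: 14 14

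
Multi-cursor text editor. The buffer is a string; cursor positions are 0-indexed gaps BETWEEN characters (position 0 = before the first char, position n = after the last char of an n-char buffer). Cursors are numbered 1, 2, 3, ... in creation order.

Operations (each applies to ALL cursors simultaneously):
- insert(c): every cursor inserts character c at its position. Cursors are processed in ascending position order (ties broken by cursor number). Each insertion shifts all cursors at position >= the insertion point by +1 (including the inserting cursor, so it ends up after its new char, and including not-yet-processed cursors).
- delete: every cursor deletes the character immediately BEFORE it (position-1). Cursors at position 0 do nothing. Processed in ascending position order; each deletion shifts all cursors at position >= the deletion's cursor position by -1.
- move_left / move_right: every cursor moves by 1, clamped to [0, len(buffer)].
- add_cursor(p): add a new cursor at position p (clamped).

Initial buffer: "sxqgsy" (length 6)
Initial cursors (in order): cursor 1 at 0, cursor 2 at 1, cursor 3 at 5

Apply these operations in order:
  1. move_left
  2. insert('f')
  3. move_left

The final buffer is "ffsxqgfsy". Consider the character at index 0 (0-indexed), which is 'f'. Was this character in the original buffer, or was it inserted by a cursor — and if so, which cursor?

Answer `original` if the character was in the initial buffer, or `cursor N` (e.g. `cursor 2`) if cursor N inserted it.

Answer: cursor 1

Derivation:
After op 1 (move_left): buffer="sxqgsy" (len 6), cursors c1@0 c2@0 c3@4, authorship ......
After op 2 (insert('f')): buffer="ffsxqgfsy" (len 9), cursors c1@2 c2@2 c3@7, authorship 12....3..
After op 3 (move_left): buffer="ffsxqgfsy" (len 9), cursors c1@1 c2@1 c3@6, authorship 12....3..
Authorship (.=original, N=cursor N): 1 2 . . . . 3 . .
Index 0: author = 1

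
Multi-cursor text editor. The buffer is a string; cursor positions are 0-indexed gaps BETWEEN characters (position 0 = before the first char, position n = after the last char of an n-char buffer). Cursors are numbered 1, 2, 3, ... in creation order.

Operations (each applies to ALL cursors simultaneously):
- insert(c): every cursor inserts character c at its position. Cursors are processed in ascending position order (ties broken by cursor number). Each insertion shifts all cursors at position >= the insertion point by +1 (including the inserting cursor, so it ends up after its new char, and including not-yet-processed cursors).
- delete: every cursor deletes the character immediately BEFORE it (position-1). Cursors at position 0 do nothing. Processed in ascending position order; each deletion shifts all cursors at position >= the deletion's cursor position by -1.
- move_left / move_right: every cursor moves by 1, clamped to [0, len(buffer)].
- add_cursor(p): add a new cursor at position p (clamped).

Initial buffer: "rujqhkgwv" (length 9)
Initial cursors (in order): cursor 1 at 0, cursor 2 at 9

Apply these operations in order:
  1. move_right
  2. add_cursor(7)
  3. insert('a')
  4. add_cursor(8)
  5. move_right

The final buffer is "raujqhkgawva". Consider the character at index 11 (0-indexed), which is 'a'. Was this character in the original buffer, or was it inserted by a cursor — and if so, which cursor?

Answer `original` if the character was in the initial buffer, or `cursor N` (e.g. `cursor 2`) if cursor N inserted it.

After op 1 (move_right): buffer="rujqhkgwv" (len 9), cursors c1@1 c2@9, authorship .........
After op 2 (add_cursor(7)): buffer="rujqhkgwv" (len 9), cursors c1@1 c3@7 c2@9, authorship .........
After op 3 (insert('a')): buffer="raujqhkgawva" (len 12), cursors c1@2 c3@9 c2@12, authorship .1......3..2
After op 4 (add_cursor(8)): buffer="raujqhkgawva" (len 12), cursors c1@2 c4@8 c3@9 c2@12, authorship .1......3..2
After op 5 (move_right): buffer="raujqhkgawva" (len 12), cursors c1@3 c4@9 c3@10 c2@12, authorship .1......3..2
Authorship (.=original, N=cursor N): . 1 . . . . . . 3 . . 2
Index 11: author = 2

Answer: cursor 2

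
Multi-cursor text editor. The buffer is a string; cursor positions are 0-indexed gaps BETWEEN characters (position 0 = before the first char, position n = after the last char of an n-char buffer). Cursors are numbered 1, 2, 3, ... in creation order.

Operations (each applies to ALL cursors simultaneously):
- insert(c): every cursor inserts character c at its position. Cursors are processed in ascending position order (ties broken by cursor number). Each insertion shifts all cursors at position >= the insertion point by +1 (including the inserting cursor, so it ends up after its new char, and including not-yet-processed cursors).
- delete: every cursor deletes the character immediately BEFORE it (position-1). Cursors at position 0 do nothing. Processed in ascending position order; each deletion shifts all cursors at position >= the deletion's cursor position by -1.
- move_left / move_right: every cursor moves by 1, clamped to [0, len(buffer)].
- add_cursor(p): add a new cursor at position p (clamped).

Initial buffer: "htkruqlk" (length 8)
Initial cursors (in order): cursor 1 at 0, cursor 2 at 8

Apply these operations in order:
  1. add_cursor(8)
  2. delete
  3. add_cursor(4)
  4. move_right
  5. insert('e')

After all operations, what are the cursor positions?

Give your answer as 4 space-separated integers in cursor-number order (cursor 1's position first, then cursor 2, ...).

After op 1 (add_cursor(8)): buffer="htkruqlk" (len 8), cursors c1@0 c2@8 c3@8, authorship ........
After op 2 (delete): buffer="htkruq" (len 6), cursors c1@0 c2@6 c3@6, authorship ......
After op 3 (add_cursor(4)): buffer="htkruq" (len 6), cursors c1@0 c4@4 c2@6 c3@6, authorship ......
After op 4 (move_right): buffer="htkruq" (len 6), cursors c1@1 c4@5 c2@6 c3@6, authorship ......
After op 5 (insert('e')): buffer="hetkrueqee" (len 10), cursors c1@2 c4@7 c2@10 c3@10, authorship .1....4.23

Answer: 2 10 10 7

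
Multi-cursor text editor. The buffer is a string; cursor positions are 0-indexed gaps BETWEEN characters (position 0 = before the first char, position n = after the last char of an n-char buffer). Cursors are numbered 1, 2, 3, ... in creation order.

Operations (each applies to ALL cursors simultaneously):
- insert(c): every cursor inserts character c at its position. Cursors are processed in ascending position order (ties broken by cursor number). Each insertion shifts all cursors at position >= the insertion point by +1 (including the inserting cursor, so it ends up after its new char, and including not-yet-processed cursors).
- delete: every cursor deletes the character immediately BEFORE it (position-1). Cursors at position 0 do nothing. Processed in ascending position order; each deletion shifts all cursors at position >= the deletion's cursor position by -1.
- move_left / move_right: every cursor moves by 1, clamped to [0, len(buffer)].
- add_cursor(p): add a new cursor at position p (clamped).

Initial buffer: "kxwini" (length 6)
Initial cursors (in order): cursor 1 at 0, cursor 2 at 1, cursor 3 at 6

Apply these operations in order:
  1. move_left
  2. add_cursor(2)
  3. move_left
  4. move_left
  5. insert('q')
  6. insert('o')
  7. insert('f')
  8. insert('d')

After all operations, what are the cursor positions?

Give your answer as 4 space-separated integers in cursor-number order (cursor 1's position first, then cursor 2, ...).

Answer: 12 12 19 12

Derivation:
After op 1 (move_left): buffer="kxwini" (len 6), cursors c1@0 c2@0 c3@5, authorship ......
After op 2 (add_cursor(2)): buffer="kxwini" (len 6), cursors c1@0 c2@0 c4@2 c3@5, authorship ......
After op 3 (move_left): buffer="kxwini" (len 6), cursors c1@0 c2@0 c4@1 c3@4, authorship ......
After op 4 (move_left): buffer="kxwini" (len 6), cursors c1@0 c2@0 c4@0 c3@3, authorship ......
After op 5 (insert('q')): buffer="qqqkxwqini" (len 10), cursors c1@3 c2@3 c4@3 c3@7, authorship 124...3...
After op 6 (insert('o')): buffer="qqqoookxwqoini" (len 14), cursors c1@6 c2@6 c4@6 c3@11, authorship 124124...33...
After op 7 (insert('f')): buffer="qqqooofffkxwqofini" (len 18), cursors c1@9 c2@9 c4@9 c3@15, authorship 124124124...333...
After op 8 (insert('d')): buffer="qqqooofffdddkxwqofdini" (len 22), cursors c1@12 c2@12 c4@12 c3@19, authorship 124124124124...3333...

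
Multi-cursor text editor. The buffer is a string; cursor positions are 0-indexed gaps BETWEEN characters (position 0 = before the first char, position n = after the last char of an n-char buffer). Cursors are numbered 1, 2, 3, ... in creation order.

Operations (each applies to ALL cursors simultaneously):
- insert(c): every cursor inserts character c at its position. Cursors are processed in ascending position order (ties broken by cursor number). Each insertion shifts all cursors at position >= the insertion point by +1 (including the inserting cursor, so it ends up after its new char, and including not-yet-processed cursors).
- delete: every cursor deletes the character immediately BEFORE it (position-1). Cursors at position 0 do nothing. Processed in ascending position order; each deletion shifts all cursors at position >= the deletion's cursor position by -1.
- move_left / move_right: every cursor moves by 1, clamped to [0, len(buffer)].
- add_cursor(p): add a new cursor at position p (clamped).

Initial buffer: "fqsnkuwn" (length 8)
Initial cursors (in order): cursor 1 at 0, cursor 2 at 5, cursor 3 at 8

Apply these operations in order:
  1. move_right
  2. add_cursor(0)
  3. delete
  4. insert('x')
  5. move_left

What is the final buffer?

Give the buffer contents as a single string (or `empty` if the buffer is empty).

Answer: xxqsnkxwx

Derivation:
After op 1 (move_right): buffer="fqsnkuwn" (len 8), cursors c1@1 c2@6 c3@8, authorship ........
After op 2 (add_cursor(0)): buffer="fqsnkuwn" (len 8), cursors c4@0 c1@1 c2@6 c3@8, authorship ........
After op 3 (delete): buffer="qsnkw" (len 5), cursors c1@0 c4@0 c2@4 c3@5, authorship .....
After op 4 (insert('x')): buffer="xxqsnkxwx" (len 9), cursors c1@2 c4@2 c2@7 c3@9, authorship 14....2.3
After op 5 (move_left): buffer="xxqsnkxwx" (len 9), cursors c1@1 c4@1 c2@6 c3@8, authorship 14....2.3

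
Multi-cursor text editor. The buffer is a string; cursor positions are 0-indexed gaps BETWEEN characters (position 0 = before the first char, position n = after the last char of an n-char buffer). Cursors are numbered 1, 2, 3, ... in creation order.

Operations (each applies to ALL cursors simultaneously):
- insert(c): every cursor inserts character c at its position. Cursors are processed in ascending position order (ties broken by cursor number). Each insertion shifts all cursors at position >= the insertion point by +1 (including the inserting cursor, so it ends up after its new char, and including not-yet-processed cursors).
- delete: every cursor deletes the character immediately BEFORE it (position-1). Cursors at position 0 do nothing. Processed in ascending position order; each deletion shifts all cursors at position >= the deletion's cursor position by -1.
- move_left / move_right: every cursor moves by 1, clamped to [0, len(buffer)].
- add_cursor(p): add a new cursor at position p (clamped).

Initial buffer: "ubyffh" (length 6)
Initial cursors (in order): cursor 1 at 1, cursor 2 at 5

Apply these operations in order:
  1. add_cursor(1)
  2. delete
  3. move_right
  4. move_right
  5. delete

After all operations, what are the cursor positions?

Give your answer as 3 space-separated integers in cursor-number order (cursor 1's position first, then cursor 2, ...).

Answer: 0 1 0

Derivation:
After op 1 (add_cursor(1)): buffer="ubyffh" (len 6), cursors c1@1 c3@1 c2@5, authorship ......
After op 2 (delete): buffer="byfh" (len 4), cursors c1@0 c3@0 c2@3, authorship ....
After op 3 (move_right): buffer="byfh" (len 4), cursors c1@1 c3@1 c2@4, authorship ....
After op 4 (move_right): buffer="byfh" (len 4), cursors c1@2 c3@2 c2@4, authorship ....
After op 5 (delete): buffer="f" (len 1), cursors c1@0 c3@0 c2@1, authorship .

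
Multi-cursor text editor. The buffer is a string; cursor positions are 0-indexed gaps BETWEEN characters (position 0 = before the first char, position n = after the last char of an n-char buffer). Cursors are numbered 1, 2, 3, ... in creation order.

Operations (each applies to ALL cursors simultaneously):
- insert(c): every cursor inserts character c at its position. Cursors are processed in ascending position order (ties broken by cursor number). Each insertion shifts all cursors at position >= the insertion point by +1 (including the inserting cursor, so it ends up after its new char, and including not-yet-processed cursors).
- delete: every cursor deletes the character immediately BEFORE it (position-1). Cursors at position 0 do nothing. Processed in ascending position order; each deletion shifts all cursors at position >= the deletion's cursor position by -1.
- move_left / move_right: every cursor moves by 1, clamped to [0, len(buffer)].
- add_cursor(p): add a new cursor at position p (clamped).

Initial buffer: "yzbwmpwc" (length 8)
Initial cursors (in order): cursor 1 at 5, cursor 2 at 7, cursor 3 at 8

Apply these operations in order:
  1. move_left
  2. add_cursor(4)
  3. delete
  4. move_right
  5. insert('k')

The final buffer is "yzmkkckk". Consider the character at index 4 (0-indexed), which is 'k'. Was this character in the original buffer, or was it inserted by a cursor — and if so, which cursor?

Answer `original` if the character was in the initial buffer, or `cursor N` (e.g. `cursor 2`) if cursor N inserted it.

Answer: cursor 4

Derivation:
After op 1 (move_left): buffer="yzbwmpwc" (len 8), cursors c1@4 c2@6 c3@7, authorship ........
After op 2 (add_cursor(4)): buffer="yzbwmpwc" (len 8), cursors c1@4 c4@4 c2@6 c3@7, authorship ........
After op 3 (delete): buffer="yzmc" (len 4), cursors c1@2 c4@2 c2@3 c3@3, authorship ....
After op 4 (move_right): buffer="yzmc" (len 4), cursors c1@3 c4@3 c2@4 c3@4, authorship ....
After op 5 (insert('k')): buffer="yzmkkckk" (len 8), cursors c1@5 c4@5 c2@8 c3@8, authorship ...14.23
Authorship (.=original, N=cursor N): . . . 1 4 . 2 3
Index 4: author = 4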